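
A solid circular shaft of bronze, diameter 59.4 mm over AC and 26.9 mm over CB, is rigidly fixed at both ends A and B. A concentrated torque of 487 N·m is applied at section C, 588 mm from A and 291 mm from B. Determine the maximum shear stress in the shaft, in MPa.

10.9 MPa

Compatibility: T_A·a/J_AC = T_B·b/J_CB with T_A + T_B = T₀.
J_AC = 1.22×10^-6 m⁴, J_CB = 5.14×10^-8 m⁴, so T_A = T₀·(J_AC/a)/((J_AC/a)+(J_CB/b)) = 448.9 N·m, T_B = 38.15 N·m.
τ in each portion: τ_AC = 1.09×10^7 Pa, τ_CB = 9.98×10^6 Pa; maximum is in AC.
τ_max = T_AC·r/J = 448.9·0.0297/1.22×10^-6 = 1.091×10^7 Pa.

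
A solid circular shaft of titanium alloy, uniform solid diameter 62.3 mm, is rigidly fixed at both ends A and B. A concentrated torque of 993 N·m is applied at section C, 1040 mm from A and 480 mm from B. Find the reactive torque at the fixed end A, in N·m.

With uniform GJ and both ends fixed, compatibility θ_AC = θ_CB gives T_A·a = T_B·b, together with T_A + T_B = T₀.
T_A = T₀·b/(a+b) = 993.0·480/1520 = 313.6 N·m; T_B = 679.4 N·m.

314 N·m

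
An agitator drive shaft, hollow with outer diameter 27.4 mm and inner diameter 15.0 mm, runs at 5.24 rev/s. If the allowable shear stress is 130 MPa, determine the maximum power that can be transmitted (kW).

J = π(d_o⁴ − d_i⁴)/32 = π(0.0274⁴ − 0.0150⁴)/32 = 5.037×10^-8 m⁴.
T_max = τ_allow·J/r = 1.30×10^8 × 5.037×10^-8 / 0.0137 = 477.9 N·m.
ω = 2π·5.24 = 32.92 rad/s, so P_max = T_max·ω = 1.573×10^4 W.

15.7 kW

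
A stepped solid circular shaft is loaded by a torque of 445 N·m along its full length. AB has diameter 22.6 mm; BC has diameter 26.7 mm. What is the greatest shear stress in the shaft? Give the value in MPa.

Under the same torque, τ_max = 16T/(πd³) is largest where d is smallest — segment AB (d = 22.6 mm).
τ_max = 16·445.0/(π·(0.0226)³) = 1.963×10^8 Pa.

196 MPa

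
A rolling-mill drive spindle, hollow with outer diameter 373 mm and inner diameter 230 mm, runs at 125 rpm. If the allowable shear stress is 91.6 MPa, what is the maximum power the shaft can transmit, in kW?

J = π(d_o⁴ − d_i⁴)/32 = π(0.373⁴ − 0.230⁴)/32 = 1.626×10^-3 m⁴.
T_max = τ_allow·J/r = 9.16×10^7 × 1.626×10^-3 / 0.186 = 798400 N·m.
ω = 2π·125/60 = 13.09 rad/s, so P_max = T_max·ω = 1.045×10^7 W.

10500 kW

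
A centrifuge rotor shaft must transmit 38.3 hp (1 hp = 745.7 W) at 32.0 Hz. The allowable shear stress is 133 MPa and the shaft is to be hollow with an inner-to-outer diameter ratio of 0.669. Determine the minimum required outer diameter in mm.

18.9 mm

ω = 2π·32.0 = 201.1 rad/s, so T = P/ω = 38.3×745.7 / 201.1 = 142.0 N·m.
For a hollow shaft with d_i/d_o = 0.669: τ_max = 16T/(π d_o³ (1−k⁴)), so d_o = [16T/(π τ_allow (1−k⁴))]^(1/3) = [16·142.0/(π·1.33×10^8·0.7997)]^(1/3) = 0.01895 m.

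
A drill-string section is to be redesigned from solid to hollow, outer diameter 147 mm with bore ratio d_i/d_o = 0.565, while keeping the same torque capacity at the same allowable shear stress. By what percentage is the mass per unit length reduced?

Equal τ_max and T ⇒ the solid shaft needs d_s³ = d_o³(1−k⁴), so d_s = 147·(1−0.565⁴)^(1/3) = 141.8 mm.
Area ratio A_h/A_s = d_o²(1−k²)/d_s² = (1−k²)/(1−k⁴)^(2/3) = 0.7313.
Mass saving = 1 − 0.7313 = 26.9 %.

26.9 %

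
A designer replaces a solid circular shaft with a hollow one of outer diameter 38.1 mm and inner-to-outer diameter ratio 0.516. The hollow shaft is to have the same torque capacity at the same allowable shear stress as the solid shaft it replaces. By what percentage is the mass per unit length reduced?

Equal τ_max and T ⇒ the solid shaft needs d_s³ = d_o³(1−k⁴), so d_s = 38.1·(1−0.516⁴)^(1/3) = 37.18 mm.
Area ratio A_h/A_s = d_o²(1−k²)/d_s² = (1−k²)/(1−k⁴)^(2/3) = 0.7706.
Mass saving = 1 − 0.7706 = 22.9 %.

22.9 %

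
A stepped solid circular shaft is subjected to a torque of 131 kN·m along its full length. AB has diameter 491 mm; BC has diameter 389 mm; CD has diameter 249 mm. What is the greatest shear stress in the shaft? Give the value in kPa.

Under the same torque, τ_max = 16T/(πd³) is largest where d is smallest — segment CD (d = 249 mm).
τ_max = 16·131000/(π·(0.249)³) = 4.322×10^7 Pa.

43200 kPa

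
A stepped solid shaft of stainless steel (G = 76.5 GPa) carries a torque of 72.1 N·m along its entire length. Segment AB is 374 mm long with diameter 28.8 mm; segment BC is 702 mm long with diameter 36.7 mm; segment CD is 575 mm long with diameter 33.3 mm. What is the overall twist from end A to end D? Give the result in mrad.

J_AB = π(0.0288)⁴/32 = 6.75×10^-8 m⁴; J_BC = π(0.0367)⁴/32 = 1.78×10^-7 m⁴; J_CD = π(0.0333)⁴/32 = 1.21×10^-7 m⁴.
θ = (T/G)·Σ L_i/J_i = (72.10/76.5×10⁹)·(0.374/6.75×10^-8 + 0.702/1.78×10^-7 + 0.575/1.21×10^-7) = 0.01342 rad.

13.4 mrad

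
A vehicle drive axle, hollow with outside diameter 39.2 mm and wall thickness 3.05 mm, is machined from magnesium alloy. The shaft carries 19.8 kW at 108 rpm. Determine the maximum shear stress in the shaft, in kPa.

301000 kPa

ω = 2π·108/60 = 11.31 rad/s, so T = P/ω = 19.8×10³ / 11.31 = 1751 N·m.
J = π(d_o⁴ − d_i⁴)/32 = π(0.0392⁴ − 0.0331⁴)/32 = 1.140×10^-7 m⁴.
τ_max = T·r/J = 1751 × 0.0196 / 1.140×10^-7 = 3.011×10^8 Pa.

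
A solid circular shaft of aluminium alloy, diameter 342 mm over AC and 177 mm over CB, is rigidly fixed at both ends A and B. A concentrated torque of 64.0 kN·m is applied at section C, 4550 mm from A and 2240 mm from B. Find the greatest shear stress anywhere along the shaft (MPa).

7.48 MPa

Compatibility: T_A·a/J_AC = T_B·b/J_CB with T_A + T_B = T₀.
J_AC = 1.34×10^-3 m⁴, J_CB = 9.64×10^-5 m⁴, so T_A = T₀·(J_AC/a)/((J_AC/a)+(J_CB/b)) = 55860 N·m, T_B = 8140 N·m.
τ in each portion: τ_AC = 7.11×10^6 Pa, τ_CB = 7.48×10^6 Pa; maximum is in CB.
τ_max = T_CB·r/J = 8140·0.0885/9.64×10^-5 = 7.477×10^6 Pa.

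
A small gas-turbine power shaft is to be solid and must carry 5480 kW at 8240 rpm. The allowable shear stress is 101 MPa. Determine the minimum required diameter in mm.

ω = 2π·8240/60 = 862.9 rad/s, so T = P/ω = 5480×10³ / 862.9 = 6351 N·m.
For a solid shaft τ_max = 16T/(πd³), so d = (16T/(π τ_allow))^(1/3) = (16·6351/(π·1.01×10^8))^(1/3) = 0.06842 m.

68.4 mm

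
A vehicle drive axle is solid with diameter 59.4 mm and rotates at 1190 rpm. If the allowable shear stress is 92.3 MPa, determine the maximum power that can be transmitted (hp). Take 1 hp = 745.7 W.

635 hp

J = πd⁴/32 = π(0.0594)⁴/32 = 1.222×10^-6 m⁴.
T_max = τ_allow·J/r = 9.23×10^7 × 1.222×10^-6 / 0.0297 = 3798 N·m.
ω = 2π·1190/60 = 124.6 rad/s, so P_max = T_max·ω = 4.733×10^5 W.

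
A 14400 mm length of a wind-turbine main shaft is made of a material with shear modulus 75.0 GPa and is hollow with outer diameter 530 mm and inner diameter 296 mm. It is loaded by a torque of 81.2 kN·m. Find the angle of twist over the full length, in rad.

J = π(d_o⁴ − d_i⁴)/32 = π(0.530⁴ − 0.296⁴)/32 = 6.993×10^-3 m⁴.
θ = T·L/(G·J) = 81200 × 14.4 / (75.0×10⁹ × 6.993×10^-3) = 2.229×10^-3 rad.

0.00223 rad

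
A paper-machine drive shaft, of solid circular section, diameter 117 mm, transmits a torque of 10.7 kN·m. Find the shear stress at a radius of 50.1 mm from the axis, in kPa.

J = πd⁴/32 = π(0.117)⁴/32 = 1.840×10^-5 m⁴.
Shear stress varies linearly with radius: τ = T·r/J = 10700 × 0.0501 / 1.840×10^-5 = 2.914×10^7 Pa.

29100 kPa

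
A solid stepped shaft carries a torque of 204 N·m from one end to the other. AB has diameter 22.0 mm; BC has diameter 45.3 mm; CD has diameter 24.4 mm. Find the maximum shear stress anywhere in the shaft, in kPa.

97600 kPa

Under the same torque, τ_max = 16T/(πd³) is largest where d is smallest — segment AB (d = 22.0 mm).
τ_max = 16·204.0/(π·(0.0220)³) = 9.757×10^7 Pa.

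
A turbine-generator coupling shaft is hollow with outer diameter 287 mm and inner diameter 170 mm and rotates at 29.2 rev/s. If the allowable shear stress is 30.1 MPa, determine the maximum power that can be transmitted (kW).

J = π(d_o⁴ − d_i⁴)/32 = π(0.287⁴ − 0.170⁴)/32 = 5.841×10^-4 m⁴.
T_max = τ_allow·J/r = 3.01×10^7 × 5.841×10^-4 / 0.143 = 122500 N·m.
ω = 2π·29.2 = 183.5 rad/s, so P_max = T_max·ω = 2.248×10^7 W.

22500 kW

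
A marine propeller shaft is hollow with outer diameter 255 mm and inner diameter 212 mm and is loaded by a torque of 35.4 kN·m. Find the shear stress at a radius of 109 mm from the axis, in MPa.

J = π(d_o⁴ − d_i⁴)/32 = π(0.255⁴ − 0.212⁴)/32 = 2.168×10^-4 m⁴.
Shear stress varies linearly with radius: τ = T·r/J = 35400 × 0.109 / 2.168×10^-4 = 1.780×10^7 Pa.

17.8 MPa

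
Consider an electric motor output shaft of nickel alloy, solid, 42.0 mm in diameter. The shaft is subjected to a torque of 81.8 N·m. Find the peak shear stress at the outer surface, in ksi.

J = πd⁴/32 = π(0.0420)⁴/32 = 3.055×10^-7 m⁴.
τ_max = T·r/J = 81.80 × 0.0210 / 3.055×10^-7 = 5.623×10^6 Pa.

0.816 ksi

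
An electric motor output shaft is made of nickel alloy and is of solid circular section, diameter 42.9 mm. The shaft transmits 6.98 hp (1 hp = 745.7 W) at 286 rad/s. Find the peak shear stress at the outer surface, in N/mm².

1.17 N/mm²

ω = 286 rad/s, so T = P/ω = 6.98×745.7 / 286.0 = 18.20 N·m.
J = πd⁴/32 = π(0.0429)⁴/32 = 3.325×10^-7 m⁴.
τ_max = T·r/J = 18.20 × 0.0215 / 3.325×10^-7 = 1.174×10^6 Pa.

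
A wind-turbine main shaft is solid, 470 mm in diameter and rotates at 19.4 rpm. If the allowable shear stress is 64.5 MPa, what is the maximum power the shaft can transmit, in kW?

2670 kW

J = πd⁴/32 = π(0.470)⁴/32 = 4.791×10^-3 m⁴.
T_max = τ_allow·J/r = 6.45×10^7 × 4.791×10^-3 / 0.235 = 1.315e6 N·m.
ω = 2π·19.4/60 = 2.032 rad/s, so P_max = T_max·ω = 2.671×10^6 W.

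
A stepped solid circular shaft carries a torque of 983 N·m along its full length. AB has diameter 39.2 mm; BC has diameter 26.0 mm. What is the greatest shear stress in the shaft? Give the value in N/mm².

Under the same torque, τ_max = 16T/(πd³) is largest where d is smallest — segment BC (d = 26.0 mm).
τ_max = 16·983.0/(π·(0.0260)³) = 2.848×10^8 Pa.

285 N/mm²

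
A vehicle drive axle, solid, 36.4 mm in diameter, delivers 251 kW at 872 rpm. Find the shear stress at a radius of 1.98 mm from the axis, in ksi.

4.58 ksi

ω = 2π·872/60 = 91.32 rad/s, so T = P/ω = 251×10³ / 91.32 = 2749 N·m.
J = πd⁴/32 = π(0.0364)⁴/32 = 1.723×10^-7 m⁴.
Shear stress varies linearly with radius: τ = T·r/J = 2749 × 0.00198 / 1.723×10^-7 = 3.158×10^7 Pa.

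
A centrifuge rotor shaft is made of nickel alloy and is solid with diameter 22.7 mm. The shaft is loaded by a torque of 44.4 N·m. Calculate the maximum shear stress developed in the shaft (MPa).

19.3 MPa

J = πd⁴/32 = π(0.0227)⁴/32 = 2.607×10^-8 m⁴.
τ_max = T·r/J = 44.40 × 0.0113 / 2.607×10^-8 = 1.933×10^7 Pa.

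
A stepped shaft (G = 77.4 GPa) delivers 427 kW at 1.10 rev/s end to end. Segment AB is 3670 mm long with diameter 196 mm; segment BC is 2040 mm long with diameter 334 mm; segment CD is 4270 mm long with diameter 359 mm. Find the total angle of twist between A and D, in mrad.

ω = 2π·1.10 = 6.912 rad/s, so T = P/ω = 427×10³ / 6.912 = 61780 N·m.
J_AB = π(0.196)⁴/32 = 1.45×10^-4 m⁴; J_BC = π(0.334)⁴/32 = 1.22×10^-3 m⁴; J_CD = π(0.359)⁴/32 = 1.63×10^-3 m⁴.
θ = (T/G)·Σ L_i/J_i = (61780/77.4×10⁹)·(3.67/1.45×10^-4 + 2.04/1.22×10^-3 + 4.27/1.63×10^-3) = 0.02364 rad.

23.6 mrad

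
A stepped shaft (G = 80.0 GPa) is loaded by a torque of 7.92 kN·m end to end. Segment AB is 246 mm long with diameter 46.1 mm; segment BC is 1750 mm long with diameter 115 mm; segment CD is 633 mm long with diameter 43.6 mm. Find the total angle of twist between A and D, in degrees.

J_AB = π(0.0461)⁴/32 = 4.43×10^-7 m⁴; J_BC = π(0.115)⁴/32 = 1.72×10^-5 m⁴; J_CD = π(0.0436)⁴/32 = 3.55×10^-7 m⁴.
θ = (T/G)·Σ L_i/J_i = (7920/80.0×10⁹)·(0.246/4.43×10^-7 + 1.75/1.72×10^-5 + 0.633/3.55×10^-7) = 0.2417 rad.

13.8°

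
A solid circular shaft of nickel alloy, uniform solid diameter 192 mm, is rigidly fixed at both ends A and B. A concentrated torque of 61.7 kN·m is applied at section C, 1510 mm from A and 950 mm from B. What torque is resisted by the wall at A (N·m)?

23800 N·m

With uniform GJ and both ends fixed, compatibility θ_AC = θ_CB gives T_A·a = T_B·b, together with T_A + T_B = T₀.
T_A = T₀·b/(a+b) = 61700·950/2460 = 23830 N·m; T_B = 37870 N·m.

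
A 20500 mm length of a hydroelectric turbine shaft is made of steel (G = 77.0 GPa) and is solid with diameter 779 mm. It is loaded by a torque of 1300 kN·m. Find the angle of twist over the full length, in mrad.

9.57 mrad

J = πd⁴/32 = π(0.779)⁴/32 = 0.03615 m⁴.
θ = T·L/(G·J) = 1.300e6 × 20.5 / (77.0×10⁹ × 0.03615) = 9.573×10^-3 rad.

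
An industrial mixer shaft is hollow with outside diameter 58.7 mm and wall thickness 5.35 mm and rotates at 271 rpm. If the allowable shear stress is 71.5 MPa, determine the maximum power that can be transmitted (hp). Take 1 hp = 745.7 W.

J = π(d_o⁴ − d_i⁴)/32 = π(0.0587⁴ − 0.0480⁴)/32 = 6.445×10^-7 m⁴.
T_max = τ_allow·J/r = 7.15×10^7 × 6.445×10^-7 / 0.0294 = 1570 N·m.
ω = 2π·271/60 = 28.38 rad/s, so P_max = T_max·ω = 4.455×10^4 W.

59.7 hp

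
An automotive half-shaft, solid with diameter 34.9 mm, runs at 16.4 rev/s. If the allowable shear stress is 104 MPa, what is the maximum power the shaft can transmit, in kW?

89.4 kW

J = πd⁴/32 = π(0.0349)⁴/32 = 1.456×10^-7 m⁴.
T_max = τ_allow·J/r = 1.04×10^8 × 1.456×10^-7 / 0.0175 = 868.0 N·m.
ω = 2π·16.4 = 103.0 rad/s, so P_max = T_max·ω = 8.945×10^4 W.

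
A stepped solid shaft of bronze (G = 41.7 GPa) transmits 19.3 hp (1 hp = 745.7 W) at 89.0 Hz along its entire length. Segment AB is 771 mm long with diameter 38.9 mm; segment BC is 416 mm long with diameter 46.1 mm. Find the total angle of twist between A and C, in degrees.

ω = 2π·89.0 = 559.2 rad/s, so T = P/ω = 19.3×745.7 / 559.2 = 25.74 N·m.
J_AB = π(0.0389)⁴/32 = 2.25×10^-7 m⁴; J_BC = π(0.0461)⁴/32 = 4.43×10^-7 m⁴.
θ = (T/G)·Σ L_i/J_i = (25.74/41.7×10⁹)·(0.771/2.25×10^-7 + 0.416/4.43×10^-7) = 2.696×10^-3 rad.

0.154°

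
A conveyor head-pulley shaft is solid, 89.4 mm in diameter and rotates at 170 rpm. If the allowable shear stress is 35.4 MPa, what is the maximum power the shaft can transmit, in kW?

J = πd⁴/32 = π(0.0894)⁴/32 = 6.271×10^-6 m⁴.
T_max = τ_allow·J/r = 3.54×10^7 × 6.271×10^-6 / 0.0447 = 4966 N·m.
ω = 2π·170/60 = 17.80 rad/s, so P_max = T_max·ω = 8.841×10^4 W.

88.4 kW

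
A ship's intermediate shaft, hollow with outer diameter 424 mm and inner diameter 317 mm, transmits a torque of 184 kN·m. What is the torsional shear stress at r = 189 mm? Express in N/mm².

15.9 N/mm²

J = π(d_o⁴ − d_i⁴)/32 = π(0.424⁴ − 0.317⁴)/32 = 2.182×10^-3 m⁴.
Shear stress varies linearly with radius: τ = T·r/J = 184000 × 0.189 / 2.182×10^-3 = 1.594×10^7 Pa.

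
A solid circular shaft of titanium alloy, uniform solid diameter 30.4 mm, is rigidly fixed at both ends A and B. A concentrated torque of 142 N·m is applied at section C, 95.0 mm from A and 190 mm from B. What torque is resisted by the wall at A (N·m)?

With uniform GJ and both ends fixed, compatibility θ_AC = θ_CB gives T_A·a = T_B·b, together with T_A + T_B = T₀.
T_A = T₀·b/(a+b) = 142.0·190/285.0 = 94.67 N·m; T_B = 47.33 N·m.

94.7 N·m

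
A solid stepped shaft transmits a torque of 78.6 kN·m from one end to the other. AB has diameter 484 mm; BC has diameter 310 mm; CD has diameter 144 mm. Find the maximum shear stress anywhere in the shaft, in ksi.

Under the same torque, τ_max = 16T/(πd³) is largest where d is smallest — segment CD (d = 144 mm).
τ_max = 16·78600/(π·(0.144)³) = 1.341×10^8 Pa.

19.4 ksi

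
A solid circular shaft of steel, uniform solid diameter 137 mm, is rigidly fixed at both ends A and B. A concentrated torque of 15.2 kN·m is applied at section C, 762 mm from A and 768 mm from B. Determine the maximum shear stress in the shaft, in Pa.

With uniform GJ and both ends fixed, compatibility θ_AC = θ_CB gives T_A·a = T_B·b, together with T_A + T_B = T₀.
T_A = T₀·b/(a+b) = 15200·768/1530 = 7630 N·m; T_B = 7570 N·m.
τ in each portion: τ_AC = 1.51×10^7 Pa, τ_CB = 1.50×10^7 Pa; maximum is in AC.
τ_max = T_AC·r/J = 7630·0.0685/3.46×10^-5 = 1.511×10^7 Pa.

1.51e7 Pa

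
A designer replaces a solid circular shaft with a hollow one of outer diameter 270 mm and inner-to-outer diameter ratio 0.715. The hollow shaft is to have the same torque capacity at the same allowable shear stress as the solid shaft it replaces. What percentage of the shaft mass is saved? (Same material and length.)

Equal τ_max and T ⇒ the solid shaft needs d_s³ = d_o³(1−k⁴), so d_s = 270·(1−0.715⁴)^(1/3) = 244.1 mm.
Area ratio A_h/A_s = d_o²(1−k²)/d_s² = (1−k²)/(1−k⁴)^(2/3) = 0.5982.
Mass saving = 1 − 0.5982 = 40.2 %.

40.2 %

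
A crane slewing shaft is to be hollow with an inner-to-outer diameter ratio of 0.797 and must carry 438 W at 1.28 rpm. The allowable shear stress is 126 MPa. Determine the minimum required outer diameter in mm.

60.5 mm

ω = 2π·1.28/60 = 0.1340 rad/s, so T = P/ω = 438 / 0.1340 = 3268 N·m.
For a hollow shaft with d_i/d_o = 0.797: τ_max = 16T/(π d_o³ (1−k⁴)), so d_o = [16T/(π τ_allow (1−k⁴))]^(1/3) = [16·3268/(π·1.26×10^8·0.5965)]^(1/3) = 0.06050 m.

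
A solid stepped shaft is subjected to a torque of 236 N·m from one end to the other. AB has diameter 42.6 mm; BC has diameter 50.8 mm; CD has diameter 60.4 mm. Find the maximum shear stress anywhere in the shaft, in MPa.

15.5 MPa

Under the same torque, τ_max = 16T/(πd³) is largest where d is smallest — segment AB (d = 42.6 mm).
τ_max = 16·236.0/(π·(0.0426)³) = 1.555×10^7 Pa.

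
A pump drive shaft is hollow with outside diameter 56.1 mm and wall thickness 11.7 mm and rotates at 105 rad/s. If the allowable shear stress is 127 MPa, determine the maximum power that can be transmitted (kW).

J = π(d_o⁴ − d_i⁴)/32 = π(0.0561⁴ − 0.0327⁴)/32 = 8.602×10^-7 m⁴.
T_max = τ_allow·J/r = 1.27×10^8 × 8.602×10^-7 / 0.0281 = 3894 N·m.
ω = 105 rad/s, so P_max = T_max·ω = 4.089×10^5 W.

409 kW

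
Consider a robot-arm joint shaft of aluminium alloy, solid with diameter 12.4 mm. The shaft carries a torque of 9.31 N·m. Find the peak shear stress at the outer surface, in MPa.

J = πd⁴/32 = π(0.0124)⁴/32 = 2.321×10^-9 m⁴.
τ_max = T·r/J = 9.310 × 0.00620 / 2.321×10^-9 = 2.487×10^7 Pa.

24.9 MPa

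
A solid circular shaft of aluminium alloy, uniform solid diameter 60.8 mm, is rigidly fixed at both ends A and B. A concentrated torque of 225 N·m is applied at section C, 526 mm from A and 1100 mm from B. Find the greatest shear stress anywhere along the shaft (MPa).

3.45 MPa

With uniform GJ and both ends fixed, compatibility θ_AC = θ_CB gives T_A·a = T_B·b, together with T_A + T_B = T₀.
T_A = T₀·b/(a+b) = 225.0·1100/1626 = 152.2 N·m; T_B = 72.79 N·m.
τ in each portion: τ_AC = 3.45×10^6 Pa, τ_CB = 1.65×10^6 Pa; maximum is in AC.
τ_max = T_AC·r/J = 152.2·0.0304/1.34×10^-6 = 3.449×10^6 Pa.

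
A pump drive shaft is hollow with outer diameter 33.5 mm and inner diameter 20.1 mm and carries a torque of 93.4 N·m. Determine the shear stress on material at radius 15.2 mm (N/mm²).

13.2 N/mm²

J = π(d_o⁴ − d_i⁴)/32 = π(0.0335⁴ − 0.0201⁴)/32 = 1.076×10^-7 m⁴.
Shear stress varies linearly with radius: τ = T·r/J = 93.40 × 0.0152 / 1.076×10^-7 = 1.319×10^7 Pa.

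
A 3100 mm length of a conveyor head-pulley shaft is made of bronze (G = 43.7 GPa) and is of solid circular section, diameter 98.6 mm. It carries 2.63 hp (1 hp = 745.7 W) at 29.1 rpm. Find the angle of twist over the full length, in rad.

ω = 2π·29.1/60 = 3.047 rad/s, so T = P/ω = 2.63×745.7 / 3.047 = 643.6 N·m.
J = πd⁴/32 = π(0.0986)⁴/32 = 9.279×10^-6 m⁴.
θ = T·L/(G·J) = 643.6 × 3.10 / (43.7×10⁹ × 9.279×10^-6) = 4.920×10^-3 rad.

0.00492 rad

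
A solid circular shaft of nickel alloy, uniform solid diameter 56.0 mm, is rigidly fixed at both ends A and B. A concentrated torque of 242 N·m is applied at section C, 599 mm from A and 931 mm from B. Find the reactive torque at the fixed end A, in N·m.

With uniform GJ and both ends fixed, compatibility θ_AC = θ_CB gives T_A·a = T_B·b, together with T_A + T_B = T₀.
T_A = T₀·b/(a+b) = 242.0·931/1530 = 147.3 N·m; T_B = 94.74 N·m.

147 N·m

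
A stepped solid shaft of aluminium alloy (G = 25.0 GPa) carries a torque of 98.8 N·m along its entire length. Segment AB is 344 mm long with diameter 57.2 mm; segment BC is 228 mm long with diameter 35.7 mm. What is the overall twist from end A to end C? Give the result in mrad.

J_AB = π(0.0572)⁴/32 = 1.05×10^-6 m⁴; J_BC = π(0.0357)⁴/32 = 1.59×10^-7 m⁴.
θ = (T/G)·Σ L_i/J_i = (98.80/25.0×10⁹)·(0.344/1.05×10^-6 + 0.228/1.59×10^-7) = 6.944×10^-3 rad.

6.94 mrad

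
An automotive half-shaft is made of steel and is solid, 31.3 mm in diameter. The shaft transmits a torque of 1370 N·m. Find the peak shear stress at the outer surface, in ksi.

J = πd⁴/32 = π(0.0313)⁴/32 = 9.423×10^-8 m⁴.
τ_max = T·r/J = 1370 × 0.0157 / 9.423×10^-8 = 2.275×10^8 Pa.

33.0 ksi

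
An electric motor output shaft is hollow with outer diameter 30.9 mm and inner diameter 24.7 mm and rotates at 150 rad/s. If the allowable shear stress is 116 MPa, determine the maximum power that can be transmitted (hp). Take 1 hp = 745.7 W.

80.0 hp

J = π(d_o⁴ − d_i⁴)/32 = π(0.0309⁴ − 0.0247⁴)/32 = 5.296×10^-8 m⁴.
T_max = τ_allow·J/r = 1.16×10^8 × 5.296×10^-8 / 0.0154 = 397.6 N·m.
ω = 150 rad/s, so P_max = T_max·ω = 5.964×10^4 W.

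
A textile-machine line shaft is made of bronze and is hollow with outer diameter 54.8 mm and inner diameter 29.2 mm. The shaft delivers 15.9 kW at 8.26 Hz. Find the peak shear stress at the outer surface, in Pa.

ω = 2π·8.26 = 51.90 rad/s, so T = P/ω = 15.9×10³ / 51.90 = 306.4 N·m.
J = π(d_o⁴ − d_i⁴)/32 = π(0.0548⁴ − 0.0292⁴)/32 = 8.140×10^-7 m⁴.
τ_max = T·r/J = 306.4 × 0.0274 / 8.140×10^-7 = 1.031×10^7 Pa.

1.03e7 Pa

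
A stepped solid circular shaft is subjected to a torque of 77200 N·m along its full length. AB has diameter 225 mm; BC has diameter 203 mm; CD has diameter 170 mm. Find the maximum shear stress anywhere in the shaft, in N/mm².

Under the same torque, τ_max = 16T/(πd³) is largest where d is smallest — segment CD (d = 170 mm).
τ_max = 16·77200/(π·(0.170)³) = 8.003×10^7 Pa.

80.0 N/mm²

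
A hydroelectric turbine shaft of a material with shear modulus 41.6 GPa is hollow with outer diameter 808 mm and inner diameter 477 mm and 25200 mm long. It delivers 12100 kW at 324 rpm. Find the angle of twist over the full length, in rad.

0.00588 rad

ω = 2π·324/60 = 33.93 rad/s, so T = P/ω = 12100×10³ / 33.93 = 356600 N·m.
J = π(d_o⁴ − d_i⁴)/32 = π(0.808⁴ − 0.477⁴)/32 = 0.03676 m⁴.
θ = T·L/(G·J) = 356600 × 25.2 / (41.6×10⁹ × 0.03676) = 5.876×10^-3 rad.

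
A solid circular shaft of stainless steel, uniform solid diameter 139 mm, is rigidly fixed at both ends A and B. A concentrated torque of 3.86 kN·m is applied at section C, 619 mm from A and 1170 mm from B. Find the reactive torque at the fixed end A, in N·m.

2520 N·m

With uniform GJ and both ends fixed, compatibility θ_AC = θ_CB gives T_A·a = T_B·b, together with T_A + T_B = T₀.
T_A = T₀·b/(a+b) = 3860·1170/1789 = 2524 N·m; T_B = 1336 N·m.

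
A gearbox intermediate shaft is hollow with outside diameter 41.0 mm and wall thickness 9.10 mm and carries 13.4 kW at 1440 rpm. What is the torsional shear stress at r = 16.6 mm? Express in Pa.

5.88e6 Pa

ω = 2π·1440/60 = 150.8 rad/s, so T = P/ω = 13.4×10³ / 150.8 = 88.86 N·m.
J = π(d_o⁴ − d_i⁴)/32 = π(0.0410⁴ − 0.0228⁴)/32 = 2.509×10^-7 m⁴.
Shear stress varies linearly with radius: τ = T·r/J = 88.86 × 0.0166 / 2.509×10^-7 = 5.880×10^6 Pa.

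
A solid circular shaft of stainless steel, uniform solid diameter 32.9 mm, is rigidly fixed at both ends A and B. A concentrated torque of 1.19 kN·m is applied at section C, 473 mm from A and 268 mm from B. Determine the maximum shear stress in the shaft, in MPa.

109 MPa

With uniform GJ and both ends fixed, compatibility θ_AC = θ_CB gives T_A·a = T_B·b, together with T_A + T_B = T₀.
T_A = T₀·b/(a+b) = 1190·268/741.0 = 430.4 N·m; T_B = 759.6 N·m.
τ in each portion: τ_AC = 6.16×10^7 Pa, τ_CB = 1.09×10^8 Pa; maximum is in CB.
τ_max = T_CB·r/J = 759.6·0.0164/1.15×10^-7 = 1.086×10^8 Pa.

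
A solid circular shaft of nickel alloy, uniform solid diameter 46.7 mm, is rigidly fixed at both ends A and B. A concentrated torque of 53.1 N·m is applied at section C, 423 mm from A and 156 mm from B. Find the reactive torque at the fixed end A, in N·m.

With uniform GJ and both ends fixed, compatibility θ_AC = θ_CB gives T_A·a = T_B·b, together with T_A + T_B = T₀.
T_A = T₀·b/(a+b) = 53.10·156/579.0 = 14.31 N·m; T_B = 38.79 N·m.

14.3 N·m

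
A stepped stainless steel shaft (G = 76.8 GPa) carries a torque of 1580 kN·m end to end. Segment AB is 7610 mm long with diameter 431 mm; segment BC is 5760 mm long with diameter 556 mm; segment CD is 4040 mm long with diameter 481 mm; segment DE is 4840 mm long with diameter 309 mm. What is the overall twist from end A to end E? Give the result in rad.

J_AB = π(0.431)⁴/32 = 3.39×10^-3 m⁴; J_BC = π(0.556)⁴/32 = 9.38×10^-3 m⁴; J_CD = π(0.481)⁴/32 = 5.26×10^-3 m⁴; J_DE = π(0.309)⁴/32 = 8.95×10^-4 m⁴.
θ = (T/G)·Σ L_i/J_i = (1.580e6/76.8×10⁹)·(7.61/3.39×10^-3 + 5.76/9.38×10^-3 + 4.04/5.26×10^-3 + 4.84/8.95×10^-4) = 0.1859 rad.

0.186 rad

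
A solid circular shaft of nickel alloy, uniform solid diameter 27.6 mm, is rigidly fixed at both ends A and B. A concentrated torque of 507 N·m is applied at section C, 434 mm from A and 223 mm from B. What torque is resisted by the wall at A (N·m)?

With uniform GJ and both ends fixed, compatibility θ_AC = θ_CB gives T_A·a = T_B·b, together with T_A + T_B = T₀.
T_A = T₀·b/(a+b) = 507.0·223/657.0 = 172.1 N·m; T_B = 334.9 N·m.

172 N·m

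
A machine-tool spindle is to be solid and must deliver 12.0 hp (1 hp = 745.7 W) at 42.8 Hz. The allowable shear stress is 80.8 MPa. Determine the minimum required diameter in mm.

ω = 2π·42.8 = 268.9 rad/s, so T = P/ω = 12.0×745.7 / 268.9 = 33.28 N·m.
For a solid shaft τ_max = 16T/(πd³), so d = (16T/(π τ_allow))^(1/3) = (16·33.28/(π·8.08×10^7))^(1/3) = 0.01280 m.

12.8 mm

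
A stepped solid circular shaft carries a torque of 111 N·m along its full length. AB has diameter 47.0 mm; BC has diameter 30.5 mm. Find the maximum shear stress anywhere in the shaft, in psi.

2890 psi

Under the same torque, τ_max = 16T/(πd³) is largest where d is smallest — segment BC (d = 30.5 mm).
τ_max = 16·111.0/(π·(0.0305)³) = 1.992×10^7 Pa.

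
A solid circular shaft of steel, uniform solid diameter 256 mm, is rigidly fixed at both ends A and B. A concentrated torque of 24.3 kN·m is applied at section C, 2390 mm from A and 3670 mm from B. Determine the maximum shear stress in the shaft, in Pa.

With uniform GJ and both ends fixed, compatibility θ_AC = θ_CB gives T_A·a = T_B·b, together with T_A + T_B = T₀.
T_A = T₀·b/(a+b) = 24300·3670/6060 = 14720 N·m; T_B = 9584 N·m.
τ in each portion: τ_AC = 4.47×10^6 Pa, τ_CB = 2.91×10^6 Pa; maximum is in AC.
τ_max = T_AC·r/J = 14720·0.128/4.22×10^-4 = 4.467×10^6 Pa.

4.47e6 Pa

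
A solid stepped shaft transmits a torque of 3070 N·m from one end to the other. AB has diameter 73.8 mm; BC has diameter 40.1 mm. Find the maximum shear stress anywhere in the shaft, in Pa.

2.42e8 Pa

Under the same torque, τ_max = 16T/(πd³) is largest where d is smallest — segment BC (d = 40.1 mm).
τ_max = 16·3070/(π·(0.0401)³) = 2.425×10^8 Pa.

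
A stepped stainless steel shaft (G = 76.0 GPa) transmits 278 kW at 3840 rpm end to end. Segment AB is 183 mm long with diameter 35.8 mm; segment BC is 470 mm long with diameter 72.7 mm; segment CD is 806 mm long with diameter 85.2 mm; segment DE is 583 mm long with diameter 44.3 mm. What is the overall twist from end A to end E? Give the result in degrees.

1.57°

ω = 2π·3840/60 = 402.1 rad/s, so T = P/ω = 278×10³ / 402.1 = 691.3 N·m.
J_AB = π(0.0358)⁴/32 = 1.61×10^-7 m⁴; J_BC = π(0.0727)⁴/32 = 2.74×10^-6 m⁴; J_CD = π(0.0852)⁴/32 = 5.17×10^-6 m⁴; J_DE = π(0.0443)⁴/32 = 3.78×10^-7 m⁴.
θ = (T/G)·Σ L_i/J_i = (691.3/76.0×10⁹)·(0.183/1.61×10^-7 + 0.470/2.74×10^-6 + 0.806/5.17×10^-6 + 0.583/3.78×10^-7) = 0.02732 rad.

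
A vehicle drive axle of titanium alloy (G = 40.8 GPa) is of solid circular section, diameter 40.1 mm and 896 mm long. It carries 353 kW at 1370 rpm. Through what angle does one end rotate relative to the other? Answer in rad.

ω = 2π·1370/60 = 143.5 rad/s, so T = P/ω = 353×10³ / 143.5 = 2461 N·m.
J = πd⁴/32 = π(0.0401)⁴/32 = 2.539×10^-7 m⁴.
θ = T·L/(G·J) = 2461 × 0.896 / (40.8×10⁹ × 2.539×10^-7) = 0.2129 rad.

0.213 rad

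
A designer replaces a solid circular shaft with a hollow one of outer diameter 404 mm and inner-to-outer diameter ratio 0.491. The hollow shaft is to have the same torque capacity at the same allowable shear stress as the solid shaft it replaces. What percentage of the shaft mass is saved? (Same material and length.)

Equal τ_max and T ⇒ the solid shaft needs d_s³ = d_o³(1−k⁴), so d_s = 404·(1−0.491⁴)^(1/3) = 396.0 mm.
Area ratio A_h/A_s = d_o²(1−k²)/d_s² = (1−k²)/(1−k⁴)^(2/3) = 0.7898.
Mass saving = 1 − 0.7898 = 21.0 %.

21.0 %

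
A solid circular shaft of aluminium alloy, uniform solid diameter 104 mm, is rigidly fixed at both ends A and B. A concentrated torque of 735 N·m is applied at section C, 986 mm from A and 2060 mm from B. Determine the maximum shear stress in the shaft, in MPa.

2.25 MPa

With uniform GJ and both ends fixed, compatibility θ_AC = θ_CB gives T_A·a = T_B·b, together with T_A + T_B = T₀.
T_A = T₀·b/(a+b) = 735.0·2060/3046 = 497.1 N·m; T_B = 237.9 N·m.
τ in each portion: τ_AC = 2.25×10^6 Pa, τ_CB = 1.08×10^6 Pa; maximum is in AC.
τ_max = T_AC·r/J = 497.1·0.0520/1.15×10^-5 = 2.251×10^6 Pa.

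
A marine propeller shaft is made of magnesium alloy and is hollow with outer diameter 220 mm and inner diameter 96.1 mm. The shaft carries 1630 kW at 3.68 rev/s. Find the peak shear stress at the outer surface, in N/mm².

35.0 N/mm²

ω = 2π·3.68 = 23.12 rad/s, so T = P/ω = 1630×10³ / 23.12 = 70500 N·m.
J = π(d_o⁴ − d_i⁴)/32 = π(0.220⁴ − 0.0961⁴)/32 = 2.216×10^-4 m⁴.
τ_max = T·r/J = 70500 × 0.110 / 2.216×10^-4 = 3.499×10^7 Pa.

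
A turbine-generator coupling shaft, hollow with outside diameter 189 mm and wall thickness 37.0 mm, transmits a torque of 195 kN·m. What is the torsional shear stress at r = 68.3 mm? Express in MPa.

J = π(d_o⁴ − d_i⁴)/32 = π(0.189⁴ − 0.115⁴)/32 = 1.081×10^-4 m⁴.
Shear stress varies linearly with radius: τ = T·r/J = 195000 × 0.0683 / 1.081×10^-4 = 1.232×10^8 Pa.

123 MPa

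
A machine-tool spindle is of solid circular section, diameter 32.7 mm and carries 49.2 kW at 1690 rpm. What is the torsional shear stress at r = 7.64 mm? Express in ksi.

2.74 ksi

ω = 2π·1690/60 = 177.0 rad/s, so T = P/ω = 49.2×10³ / 177.0 = 278.0 N·m.
J = πd⁴/32 = π(0.0327)⁴/32 = 1.123×10^-7 m⁴.
Shear stress varies linearly with radius: τ = T·r/J = 278.0 × 0.00764 / 1.123×10^-7 = 1.892×10^7 Pa.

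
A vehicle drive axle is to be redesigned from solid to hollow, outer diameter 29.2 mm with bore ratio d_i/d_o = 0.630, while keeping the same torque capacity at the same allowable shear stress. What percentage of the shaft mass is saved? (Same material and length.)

Equal τ_max and T ⇒ the solid shaft needs d_s³ = d_o³(1−k⁴), so d_s = 29.2·(1−0.630⁴)^(1/3) = 27.58 mm.
Area ratio A_h/A_s = d_o²(1−k²)/d_s² = (1−k²)/(1−k⁴)^(2/3) = 0.6761.
Mass saving = 1 − 0.6761 = 32.4 %.

32.4 %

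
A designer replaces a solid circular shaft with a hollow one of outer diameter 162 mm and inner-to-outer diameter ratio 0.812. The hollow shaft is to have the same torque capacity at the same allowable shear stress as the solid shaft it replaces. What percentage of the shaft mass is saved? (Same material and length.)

50.2 %

Equal τ_max and T ⇒ the solid shaft needs d_s³ = d_o³(1−k⁴), so d_s = 162·(1−0.812⁴)^(1/3) = 133.9 mm.
Area ratio A_h/A_s = d_o²(1−k²)/d_s² = (1−k²)/(1−k⁴)^(2/3) = 0.4983.
Mass saving = 1 − 0.4983 = 50.2 %.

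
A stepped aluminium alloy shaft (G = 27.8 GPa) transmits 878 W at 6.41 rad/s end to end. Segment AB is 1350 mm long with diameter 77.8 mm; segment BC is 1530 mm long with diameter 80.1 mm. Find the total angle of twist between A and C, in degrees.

ω = 6.41 rad/s, so T = P/ω = 878 / 6.410 = 137.0 N·m.
J_AB = π(0.0778)⁴/32 = 3.60×10^-6 m⁴; J_BC = π(0.0801)⁴/32 = 4.04×10^-6 m⁴.
θ = (T/G)·Σ L_i/J_i = (137.0/27.8×10⁹)·(1.35/3.60×10^-6 + 1.53/4.04×10^-6) = 3.715×10^-3 rad.

0.213°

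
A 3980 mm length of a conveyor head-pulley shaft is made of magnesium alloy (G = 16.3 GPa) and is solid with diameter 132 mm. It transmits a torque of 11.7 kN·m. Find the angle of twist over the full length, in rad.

0.0958 rad

J = πd⁴/32 = π(0.132)⁴/32 = 2.981×10^-5 m⁴.
θ = T·L/(G·J) = 11700 × 3.98 / (16.3×10⁹ × 2.981×10^-5) = 0.09585 rad.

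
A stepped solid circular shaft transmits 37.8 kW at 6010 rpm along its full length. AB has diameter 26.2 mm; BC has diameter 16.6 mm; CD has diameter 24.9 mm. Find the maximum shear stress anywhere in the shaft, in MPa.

ω = 2π·6010/60 = 629.4 rad/s, so T = P/ω = 37.8×10³ / 629.4 = 60.06 N·m.
Under the same torque, τ_max = 16T/(πd³) is largest where d is smallest — segment BC (d = 16.6 mm).
τ_max = 16·60.06/(π·(0.0166)³) = 6.687×10^7 Pa.

66.9 MPa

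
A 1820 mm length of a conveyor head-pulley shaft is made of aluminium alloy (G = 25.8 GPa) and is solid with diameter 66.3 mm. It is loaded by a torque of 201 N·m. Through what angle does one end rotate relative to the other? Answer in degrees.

0.428°

J = πd⁴/32 = π(0.0663)⁴/32 = 1.897×10^-6 m⁴.
θ = T·L/(G·J) = 201.0 × 1.82 / (25.8×10⁹ × 1.897×10^-6) = 7.475×10^-3 rad.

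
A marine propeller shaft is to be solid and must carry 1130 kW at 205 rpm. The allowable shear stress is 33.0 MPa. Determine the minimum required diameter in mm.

201 mm

ω = 2π·205/60 = 21.47 rad/s, so T = P/ω = 1130×10³ / 21.47 = 52640 N·m.
For a solid shaft τ_max = 16T/(πd³), so d = (16T/(π τ_allow))^(1/3) = (16·52640/(π·3.30×10^7))^(1/3) = 0.2010 m.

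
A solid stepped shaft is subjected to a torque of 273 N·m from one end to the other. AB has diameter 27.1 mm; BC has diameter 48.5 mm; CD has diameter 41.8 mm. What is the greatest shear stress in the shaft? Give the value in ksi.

Under the same torque, τ_max = 16T/(πd³) is largest where d is smallest — segment AB (d = 27.1 mm).
τ_max = 16·273.0/(π·(0.0271)³) = 6.986×10^7 Pa.

10.1 ksi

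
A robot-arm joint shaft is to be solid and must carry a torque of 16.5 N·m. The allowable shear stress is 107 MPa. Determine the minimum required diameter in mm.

For a solid shaft τ_max = 16T/(πd³), so d = (16T/(π τ_allow))^(1/3) = (16·16.50/(π·1.07×10^8))^(1/3) = 0.009226 m.

9.23 mm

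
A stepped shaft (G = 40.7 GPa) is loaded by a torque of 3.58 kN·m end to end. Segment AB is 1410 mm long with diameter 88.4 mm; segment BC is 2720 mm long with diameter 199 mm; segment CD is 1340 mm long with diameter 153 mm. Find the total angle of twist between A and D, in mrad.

J_AB = π(0.0884)⁴/32 = 6.00×10^-6 m⁴; J_BC = π(0.199)⁴/32 = 1.54×10^-4 m⁴; J_CD = π(0.153)⁴/32 = 5.38×10^-5 m⁴.
θ = (T/G)·Σ L_i/J_i = (3580/40.7×10⁹)·(1.41/6.00×10^-6 + 2.72/1.54×10^-4 + 1.34/5.38×10^-5) = 0.02443 rad.

24.4 mrad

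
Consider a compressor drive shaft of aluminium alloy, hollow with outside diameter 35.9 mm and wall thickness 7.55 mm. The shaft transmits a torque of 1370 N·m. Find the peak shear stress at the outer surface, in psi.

J = π(d_o⁴ − d_i⁴)/32 = π(0.0359⁴ − 0.0208⁴)/32 = 1.447×10^-7 m⁴.
τ_max = T·r/J = 1370 × 0.0180 / 1.447×10^-7 = 1.700×10^8 Pa.

24600 psi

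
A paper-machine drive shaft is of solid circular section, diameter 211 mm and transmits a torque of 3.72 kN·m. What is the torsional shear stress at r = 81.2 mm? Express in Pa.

J = πd⁴/32 = π(0.211)⁴/32 = 1.946×10^-4 m⁴.
Shear stress varies linearly with radius: τ = T·r/J = 3720 × 0.0812 / 1.946×10^-4 = 1.552×10^6 Pa.

1.55e6 Pa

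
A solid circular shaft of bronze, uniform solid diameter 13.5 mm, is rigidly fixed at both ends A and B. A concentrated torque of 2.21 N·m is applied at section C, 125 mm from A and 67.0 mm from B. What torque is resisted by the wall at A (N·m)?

0.771 N·m

With uniform GJ and both ends fixed, compatibility θ_AC = θ_CB gives T_A·a = T_B·b, together with T_A + T_B = T₀.
T_A = T₀·b/(a+b) = 2.210·67.0/192.0 = 0.7712 N·m; T_B = 1.439 N·m.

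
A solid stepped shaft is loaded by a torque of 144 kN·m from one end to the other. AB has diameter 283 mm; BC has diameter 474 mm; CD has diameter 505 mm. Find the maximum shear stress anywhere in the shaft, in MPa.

32.4 MPa

Under the same torque, τ_max = 16T/(πd³) is largest where d is smallest — segment AB (d = 283 mm).
τ_max = 16·144000/(π·(0.283)³) = 3.236×10^7 Pa.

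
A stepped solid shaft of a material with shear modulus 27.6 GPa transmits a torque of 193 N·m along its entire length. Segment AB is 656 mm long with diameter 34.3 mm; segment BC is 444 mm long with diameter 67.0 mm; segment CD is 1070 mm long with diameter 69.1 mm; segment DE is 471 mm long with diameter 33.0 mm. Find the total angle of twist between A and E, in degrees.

3.84°

J_AB = π(0.0343)⁴/32 = 1.36×10^-7 m⁴; J_BC = π(0.0670)⁴/32 = 1.98×10^-6 m⁴; J_CD = π(0.0691)⁴/32 = 2.24×10^-6 m⁴; J_DE = π(0.0330)⁴/32 = 1.16×10^-7 m⁴.
θ = (T/G)·Σ L_i/J_i = (193.0/27.6×10⁹)·(0.656/1.36×10^-7 + 0.444/1.98×10^-6 + 1.07/2.24×10^-6 + 0.471/1.16×10^-7) = 0.06696 rad.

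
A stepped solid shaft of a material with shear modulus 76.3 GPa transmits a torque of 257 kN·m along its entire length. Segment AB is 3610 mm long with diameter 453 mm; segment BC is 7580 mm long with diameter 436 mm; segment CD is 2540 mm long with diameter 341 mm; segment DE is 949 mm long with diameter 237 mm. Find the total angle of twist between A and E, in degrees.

1.54°

J_AB = π(0.453)⁴/32 = 4.13×10^-3 m⁴; J_BC = π(0.436)⁴/32 = 3.55×10^-3 m⁴; J_CD = π(0.341)⁴/32 = 1.33×10^-3 m⁴; J_DE = π(0.237)⁴/32 = 3.10×10^-4 m⁴.
θ = (T/G)·Σ L_i/J_i = (257000/76.3×10⁹)·(3.61/4.13×10^-3 + 7.58/3.55×10^-3 + 2.54/1.33×10^-3 + 0.949/3.10×10^-4) = 0.02690 rad.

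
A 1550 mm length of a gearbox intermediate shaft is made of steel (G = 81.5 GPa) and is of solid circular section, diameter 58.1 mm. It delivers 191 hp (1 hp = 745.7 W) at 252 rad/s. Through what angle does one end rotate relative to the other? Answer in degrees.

ω = 252 rad/s, so T = P/ω = 191×745.7 / 252.0 = 565.2 N·m.
J = πd⁴/32 = π(0.0581)⁴/32 = 1.119×10^-6 m⁴.
θ = T·L/(G·J) = 565.2 × 1.55 / (81.5×10⁹ × 1.119×10^-6) = 9.609×10^-3 rad.

0.551°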